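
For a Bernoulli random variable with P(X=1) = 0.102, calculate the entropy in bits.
0.4753 bits

The binary entropy function is:
H(p) = -p log(p) - (1-p) log(1-p)

H(0.102) = -0.102 × log_2(0.102) - 0.898 × log_2(0.898)
H(0.102) = 0.4753 bits

Note: Binary entropy is maximized at p=0.5 (H=1 bit) and minimized at p=0 or p=1 (H=0).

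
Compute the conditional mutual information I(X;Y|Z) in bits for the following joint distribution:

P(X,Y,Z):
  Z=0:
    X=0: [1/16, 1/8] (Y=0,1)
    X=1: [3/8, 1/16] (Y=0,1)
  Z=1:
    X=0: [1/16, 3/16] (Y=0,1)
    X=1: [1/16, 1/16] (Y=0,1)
0.1363 bits

Conditional mutual information: I(X;Y|Z) = H(X|Z) + H(Y|Z) - H(X,Y|Z)

H(Z) = 0.9544
H(X,Z) = 1.8496 → H(X|Z) = 0.8952
H(Y,Z) = 1.8496 → H(Y|Z) = 0.8952
H(X,Y,Z) = 2.6085 → H(X,Y|Z) = 1.6540

I(X;Y|Z) = 0.8952 + 0.8952 - 1.6540 = 0.1363 bits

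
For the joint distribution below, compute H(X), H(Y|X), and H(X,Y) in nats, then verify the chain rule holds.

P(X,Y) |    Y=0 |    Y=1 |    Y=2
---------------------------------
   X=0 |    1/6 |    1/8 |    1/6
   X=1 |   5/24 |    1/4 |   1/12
H(X,Y) = 1.7376, H(X) = 0.6897, H(Y|X) = 1.0480 (all in nats)

Chain rule: H(X,Y) = H(X) + H(Y|X)

Left side — joint entropy directly:
H(X,Y) = -Σ p(x,y) log p(x,y) = 1.7376 nats

Right side — compute H(Y|X) from the conditional distributions:
P(X) = (11/24, 13/24), so H(X) = 0.6897 nats
H(Y|X) = Σ_x P(X=x) · H(Y|X=x):
  P(Y|X=0) = (4/11, 3/11, 4/11), H(Y|X=0) = 1.0901, weight P(X=0) = 11/24
  P(Y|X=1) = (5/13, 6/13, 2/13), H(Y|X=1) = 1.0123, weight P(X=1) = 13/24
H(Y|X) = 1.0480 nats

H(X) + H(Y|X) = 0.6897 + 1.0480 = 1.7376 nats

Both sides equal 1.7376 nats. ✓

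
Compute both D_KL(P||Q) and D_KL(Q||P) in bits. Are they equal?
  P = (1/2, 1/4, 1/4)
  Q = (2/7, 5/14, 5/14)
D_KL(P||Q) = 0.1464, D_KL(Q||P) = 0.1369

KL divergence is not symmetric: D_KL(P||Q) ≠ D_KL(Q||P) in general.

D_KL(P||Q) = 0.1464 bits
D_KL(Q||P) = 0.1369 bits

No, they are not equal!

This asymmetry is why KL divergence is not a true distance metric.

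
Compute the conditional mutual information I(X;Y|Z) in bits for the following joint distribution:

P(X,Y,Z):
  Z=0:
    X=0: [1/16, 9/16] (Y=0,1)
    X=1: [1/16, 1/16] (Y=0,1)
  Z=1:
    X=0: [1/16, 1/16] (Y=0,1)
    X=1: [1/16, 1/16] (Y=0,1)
0.0694 bits

Conditional mutual information: I(X;Y|Z) = H(X|Z) + H(Y|Z) - H(X,Y|Z)

H(Z) = 0.8113
H(X,Z) = 1.5488 → H(X|Z) = 0.7375
H(Y,Z) = 1.5488 → H(Y|Z) = 0.7375
H(X,Y,Z) = 2.2169 → H(X,Y|Z) = 1.4056

I(X;Y|Z) = 0.7375 + 0.7375 - 1.4056 = 0.0694 bits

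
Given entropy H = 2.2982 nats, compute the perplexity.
9.9562

Perplexity is e^H (or exp(H) for natural log).

H = 2.2982 nats
Perplexity = e^2.2982 = 9.9562

Interpretation: The model's uncertainty is equivalent to choosing uniformly among 10.0 options.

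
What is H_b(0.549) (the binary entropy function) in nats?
0.6883 nats

The binary entropy function is:
H(p) = -p log(p) - (1-p) log(1-p)

H(0.549) = -0.549 × log_e(0.549) - 0.451 × log_e(0.451)
H(0.549) = 0.6883 nats

Note: Binary entropy is maximized at p=0.5 (H=1 bit) and minimized at p=0 or p=1 (H=0).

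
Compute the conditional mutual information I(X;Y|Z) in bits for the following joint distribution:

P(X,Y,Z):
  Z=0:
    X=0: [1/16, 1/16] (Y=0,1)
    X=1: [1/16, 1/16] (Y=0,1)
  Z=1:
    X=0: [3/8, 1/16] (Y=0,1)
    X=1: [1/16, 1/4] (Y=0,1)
0.2504 bits

Conditional mutual information: I(X;Y|Z) = H(X|Z) + H(Y|Z) - H(X,Y|Z)

H(Z) = 0.8113
H(X,Z) = 1.7962 → H(X|Z) = 0.9849
H(Y,Z) = 1.7962 → H(Y|Z) = 0.9849
H(X,Y,Z) = 2.5306 → H(X,Y|Z) = 1.7194

I(X;Y|Z) = 0.9849 + 0.9849 - 1.7194 = 0.2504 bits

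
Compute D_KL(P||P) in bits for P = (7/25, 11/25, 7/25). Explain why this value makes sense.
0.0000 bits

KL divergence satisfies the Gibbs inequality: D_KL(P||Q) ≥ 0 for all distributions P, Q.

D_KL(P||Q) = Σ p(x) log(p(x)/q(x))
Each term is p(x) × log_2(p(x)/p(x)) = p(x) × log_2(1) = 0, so the sum is 0.
D_KL(P||Q) = 0.0000 bits

When P = Q, the KL divergence is exactly 0, as there is no 'divergence' between identical distributions.

This non-negativity is a fundamental property: relative entropy cannot be negative because it measures how different Q is from P.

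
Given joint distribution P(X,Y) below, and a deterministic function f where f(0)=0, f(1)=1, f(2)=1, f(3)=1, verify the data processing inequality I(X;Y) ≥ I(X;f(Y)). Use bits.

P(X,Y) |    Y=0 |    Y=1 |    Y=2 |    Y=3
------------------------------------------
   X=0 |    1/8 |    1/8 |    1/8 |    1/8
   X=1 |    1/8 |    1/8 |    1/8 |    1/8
I(X;Y) = 0.0000, I(X;f(Y)) = 0.0000, inequality holds: 0.0000 ≥ 0.0000

Data Processing Inequality: For any Markov chain X → Y → Z, we have I(X;Y) ≥ I(X;Z).

Here Z = f(Y) is a deterministic function of Y, forming X → Y → Z.

Original I(X;Y) = 0.0000 bits

After applying f:
P(X,Z) where Z=f(Y):
- P(X,Z=0) = P(X,Y=0)
- P(X,Z=1) = P(X,Y=1) + P(X,Y=2) + P(X,Y=3)

I(X;Z) = I(X;f(Y)) = 0.0000 bits

Verification: 0.0000 ≥ 0.0000 ✓

Information cannot be created by processing; the function f can only lose information about X.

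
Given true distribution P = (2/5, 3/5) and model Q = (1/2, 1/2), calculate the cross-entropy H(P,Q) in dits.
0.3010 dits

Cross-entropy: H(P,Q) = -Σ p(x) log q(x)

Alternatively: H(P,Q) = H(P) + D_KL(P||Q)
H(P) = 0.2923 dits
D_KL(P||Q) = 0.0087 dits

H(P,Q) = 0.2923 + 0.0087 = 0.3010 dits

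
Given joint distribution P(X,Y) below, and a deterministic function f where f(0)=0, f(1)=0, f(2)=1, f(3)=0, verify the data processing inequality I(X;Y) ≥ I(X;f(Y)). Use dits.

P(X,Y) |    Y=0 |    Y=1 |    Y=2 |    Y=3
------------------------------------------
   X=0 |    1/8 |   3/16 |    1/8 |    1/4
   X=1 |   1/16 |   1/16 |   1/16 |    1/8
I(X;Y) = 0.0014, I(X;f(Y)) = 0.0001, inequality holds: 0.0014 ≥ 0.0001

Data Processing Inequality: For any Markov chain X → Y → Z, we have I(X;Y) ≥ I(X;Z).

Here Z = f(Y) is a deterministic function of Y, forming X → Y → Z.

Original I(X;Y) = 0.0014 dits

After applying f:
P(X,Z) where Z=f(Y):
- P(X,Z=0) = P(X,Y=0) + P(X,Y=1) + P(X,Y=3)
- P(X,Z=1) = P(X,Y=2)

I(X;Z) = I(X;f(Y)) = 0.0001 dits

Verification: 0.0014 ≥ 0.0001 ✓

Information cannot be created by processing; the function f can only lose information about X.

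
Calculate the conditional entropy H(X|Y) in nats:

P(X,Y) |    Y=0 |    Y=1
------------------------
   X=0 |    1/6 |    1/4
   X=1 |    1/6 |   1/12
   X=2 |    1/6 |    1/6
1.0550 nats

Using the chain rule: H(X|Y) = H(X,Y) - H(Y)

First, compute H(X,Y) = 1.7482 nats

Marginal P(Y) = (1/2, 1/2)
H(Y) = 0.6931 nats

H(X|Y) = H(X,Y) - H(Y) = 1.7482 - 0.6931 = 1.0550 nats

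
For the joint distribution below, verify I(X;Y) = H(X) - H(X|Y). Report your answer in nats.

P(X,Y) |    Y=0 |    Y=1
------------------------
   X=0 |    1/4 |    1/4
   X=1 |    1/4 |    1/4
I(X;Y) = 0.0000 nats

Mutual information has multiple equivalent forms:
- I(X;Y) = H(X) - H(X|Y)
- I(X;Y) = H(Y) - H(Y|X)
- I(X;Y) = H(X) + H(Y) - H(X,Y)

Computing all quantities:
H(X) = 0.6931, H(Y) = 0.6931, H(X,Y) = 1.3863
H(X|Y) = 0.6931, H(Y|X) = 0.6931

Verification:
H(X) - H(X|Y) = 0.6931 - 0.6931 = 0.0000
H(Y) - H(Y|X) = 0.6931 - 0.6931 = 0.0000
H(X) + H(Y) - H(X,Y) = 0.6931 + 0.6931 - 1.3863 = 0.0000

All forms give I(X;Y) = 0.0000 nats. ✓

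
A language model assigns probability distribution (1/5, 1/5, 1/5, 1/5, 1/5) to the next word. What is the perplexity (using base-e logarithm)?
5.0000

Perplexity is e^H (or exp(H) for natural log).

First, H = -Σ p log p = 1.6094 nats
Perplexity = e^1.6094 = 5.0000

Interpretation: The model's uncertainty is equivalent to choosing uniformly among 5.0 options.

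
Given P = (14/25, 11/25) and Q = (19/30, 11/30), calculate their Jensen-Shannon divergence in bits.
0.0040 bits

Jensen-Shannon divergence is:
JSD(P||Q) = 0.5 × D_KL(P||M) + 0.5 × D_KL(Q||M)
where M = 0.5 × (P + Q) is the mixture distribution.

M = 0.5 × (14/25, 11/25) + 0.5 × (19/30, 11/30) = (0.596667, 0.403333)

D_KL(P||M) = 0.0040 bits
D_KL(Q||M) = 0.0041 bits

JSD(P||Q) = 0.5 × 0.0040 + 0.5 × 0.0041 = 0.0040 bits

Unlike KL divergence, JSD is symmetric and bounded: 0 ≤ JSD ≤ log(2).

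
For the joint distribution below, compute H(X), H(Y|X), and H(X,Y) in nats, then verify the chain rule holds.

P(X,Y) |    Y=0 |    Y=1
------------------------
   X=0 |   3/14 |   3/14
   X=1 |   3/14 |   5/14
H(X,Y) = 1.3580, H(X) = 0.6829, H(Y|X) = 0.6751 (all in nats)

Chain rule: H(X,Y) = H(X) + H(Y|X)

Left side — joint entropy directly:
H(X,Y) = -Σ p(x,y) log p(x,y) = 1.3580 nats

Right side — compute H(Y|X) from the conditional distributions:
P(X) = (3/7, 4/7), so H(X) = 0.6829 nats
H(Y|X) = Σ_x P(X=x) · H(Y|X=x):
  P(Y|X=0) = (1/2, 1/2), H(Y|X=0) = 0.6931, weight P(X=0) = 3/7
  P(Y|X=1) = (3/8, 5/8), H(Y|X=1) = 0.6616, weight P(X=1) = 4/7
H(Y|X) = 0.6751 nats

H(X) + H(Y|X) = 0.6829 + 0.6751 = 1.3580 nats

Both sides equal 1.3580 nats. ✓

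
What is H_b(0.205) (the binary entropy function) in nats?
0.5073 nats

The binary entropy function is:
H(p) = -p log(p) - (1-p) log(1-p)

H(0.205) = -0.205 × log_e(0.205) - 0.795 × log_e(0.795)
H(0.205) = 0.5073 nats

Note: Binary entropy is maximized at p=0.5 (H=1 bit) and minimized at p=0 or p=1 (H=0).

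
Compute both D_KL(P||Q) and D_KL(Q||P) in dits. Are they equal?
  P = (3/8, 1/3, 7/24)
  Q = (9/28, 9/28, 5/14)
D_KL(P||Q) = 0.0047, D_KL(Q||P) = 0.0048

KL divergence is not symmetric: D_KL(P||Q) ≠ D_KL(Q||P) in general.

D_KL(P||Q) = 0.0047 dits
D_KL(Q||P) = 0.0048 dits

No, they are not equal!

This asymmetry is why KL divergence is not a true distance metric.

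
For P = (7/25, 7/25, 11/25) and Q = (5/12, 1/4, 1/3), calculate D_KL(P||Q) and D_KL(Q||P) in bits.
D_KL(P||Q) = 0.0614, D_KL(Q||P) = 0.0646

KL divergence is not symmetric: D_KL(P||Q) ≠ D_KL(Q||P) in general.

D_KL(P||Q) = 0.0614 bits
D_KL(Q||P) = 0.0646 bits

No, they are not equal!

This asymmetry is why KL divergence is not a true distance metric.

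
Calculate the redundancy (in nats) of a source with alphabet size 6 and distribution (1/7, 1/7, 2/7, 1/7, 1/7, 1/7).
0.0439 nats

Redundancy measures how far a source is from maximum entropy:
R = H_max - H(X)

Maximum entropy for 6 symbols: H_max = log_e(6) = 1.7918 nats
Actual entropy: H(X) = 1.7479 nats
Redundancy: R = 1.7918 - 1.7479 = 0.0439 nats

This redundancy represents potential for compression: the source could be compressed by 0.0439 nats per symbol.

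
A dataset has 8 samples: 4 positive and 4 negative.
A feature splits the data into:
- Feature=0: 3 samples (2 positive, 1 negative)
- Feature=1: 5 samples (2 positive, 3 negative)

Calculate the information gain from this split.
0.0488 bits

Information Gain = H(Y) - H(Y|Feature)

Before split:
P(positive) = 4/8 = 0.5000
H(Y) = 1.0000 bits

After split:
Feature=0: H = 0.9183 bits (weight = 3/8)
Feature=1: H = 0.9710 bits (weight = 5/8)
H(Y|Feature) = (3/8)×0.9183 + (5/8)×0.9710 = 0.9512 bits

Information Gain = 1.0000 - 0.9512 = 0.0488 bits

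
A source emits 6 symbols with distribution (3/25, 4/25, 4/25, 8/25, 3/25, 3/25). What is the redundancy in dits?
0.0336 dits

Redundancy measures how far a source is from maximum entropy:
R = H_max - H(X)

Maximum entropy for 6 symbols: H_max = log_10(6) = 0.7782 dits
Actual entropy: H(X) = 0.7445 dits
Redundancy: R = 0.7782 - 0.7445 = 0.0336 dits

This redundancy represents potential for compression: the source could be compressed by 0.0336 dits per symbol.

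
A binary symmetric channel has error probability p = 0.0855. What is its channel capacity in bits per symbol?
0.5787 bits

For a binary symmetric channel (BSC) with error probability p:
Capacity C = 1 - H(p) bits per symbol

where H(p) = -p log₂(p) - (1-p) log₂(1-p) is the binary entropy function.

H(0.0855) = 0.4213 bits
C = 1 - 0.4213 = 0.5787 bits per symbol

This means we can reliably transmit up to 0.5787 bits of information per channel use.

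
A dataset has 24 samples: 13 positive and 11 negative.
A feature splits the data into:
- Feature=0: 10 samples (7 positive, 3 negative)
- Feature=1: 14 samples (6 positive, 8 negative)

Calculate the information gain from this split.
0.0531 bits

Information Gain = H(Y) - H(Y|Feature)

Before split:
P(positive) = 13/24 = 0.5417
H(Y) = 0.9950 bits

After split:
Feature=0: H = 0.8813 bits (weight = 10/24)
Feature=1: H = 0.9852 bits (weight = 14/24)
H(Y|Feature) = (10/24)×0.8813 + (14/24)×0.9852 = 0.9419 bits

Information Gain = 0.9950 - 0.9419 = 0.0531 bits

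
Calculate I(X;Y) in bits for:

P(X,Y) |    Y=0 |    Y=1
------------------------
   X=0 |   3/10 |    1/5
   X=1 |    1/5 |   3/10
0.0290 bits

Mutual information: I(X;Y) = H(X) + H(Y) - H(X,Y)

Marginals:
P(X) = (1/2, 1/2), H(X) = 1.0000 bits
P(Y) = (1/2, 1/2), H(Y) = 1.0000 bits

Joint entropy: H(X,Y) = 1.9710 bits

I(X;Y) = 1.0000 + 1.0000 - 1.9710 = 0.0290 bits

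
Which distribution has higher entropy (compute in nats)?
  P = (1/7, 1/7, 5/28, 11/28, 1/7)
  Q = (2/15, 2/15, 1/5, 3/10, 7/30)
Q

Computing entropies in nats:
H(P) = 1.5086
H(Q) = 1.5600

Distribution Q has higher entropy.

Intuition: The distribution closer to uniform (more spread out) has higher entropy.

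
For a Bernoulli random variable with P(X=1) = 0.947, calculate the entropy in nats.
0.2073 nats

The binary entropy function is:
H(p) = -p log(p) - (1-p) log(1-p)

H(0.947) = -0.947 × log_e(0.947) - 0.053 × log_e(0.053)
H(0.947) = 0.2073 nats

Note: Binary entropy is maximized at p=0.5 (H=1 bit) and minimized at p=0 or p=1 (H=0).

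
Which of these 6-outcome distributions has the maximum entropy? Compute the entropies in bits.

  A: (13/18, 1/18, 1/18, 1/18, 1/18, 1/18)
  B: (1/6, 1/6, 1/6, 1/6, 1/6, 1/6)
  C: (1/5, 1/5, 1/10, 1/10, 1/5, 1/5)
B

For a discrete distribution over n outcomes, entropy is maximized by the uniform distribution.

Computing entropies:
H(A) = 1.4974 bits
H(B) = 2.5850 bits
H(C) = 2.5219 bits

The uniform distribution (where all probabilities equal 1/6) achieves the maximum entropy of log_2(6) = 2.5850 bits.

Distribution B has the highest entropy.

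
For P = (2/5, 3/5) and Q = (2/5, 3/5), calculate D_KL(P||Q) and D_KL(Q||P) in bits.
D_KL(P||Q) = 0.0000, D_KL(Q||P) = 0.0000

KL divergence is not symmetric: D_KL(P||Q) ≠ D_KL(Q||P) in general.

D_KL(P||Q) = 0.0000 bits
D_KL(Q||P) = 0.0000 bits

In this case they happen to be equal (to 4 decimal places).

This asymmetry is why KL divergence is not a true distance metric.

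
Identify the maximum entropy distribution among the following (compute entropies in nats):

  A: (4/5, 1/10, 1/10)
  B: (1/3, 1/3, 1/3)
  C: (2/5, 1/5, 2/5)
B

For a discrete distribution over n outcomes, entropy is maximized by the uniform distribution.

Computing entropies:
H(A) = 0.6390 nats
H(B) = 1.0986 nats
H(C) = 1.0549 nats

The uniform distribution (where all probabilities equal 1/3) achieves the maximum entropy of log_e(3) = 1.0986 nats.

Distribution B has the highest entropy.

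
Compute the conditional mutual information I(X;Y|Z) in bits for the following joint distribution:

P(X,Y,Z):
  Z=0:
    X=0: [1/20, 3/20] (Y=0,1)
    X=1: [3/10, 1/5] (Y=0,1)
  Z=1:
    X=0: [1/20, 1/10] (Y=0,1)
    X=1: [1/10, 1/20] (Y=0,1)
0.0768 bits

Conditional mutual information: I(X;Y|Z) = H(X|Z) + H(Y|Z) - H(X,Y|Z)

H(Z) = 0.8813
H(X,Z) = 1.7855 → H(X|Z) = 0.9042
H(Y,Z) = 1.8813 → H(Y|Z) = 1.0000
H(X,Y,Z) = 2.7087 → H(X,Y|Z) = 1.8274

I(X;Y|Z) = 0.9042 + 1.0000 - 1.8274 = 0.0768 bits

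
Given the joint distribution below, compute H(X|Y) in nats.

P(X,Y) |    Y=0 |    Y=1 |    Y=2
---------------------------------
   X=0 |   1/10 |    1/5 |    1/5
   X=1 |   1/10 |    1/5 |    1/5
0.6931 nats

Using the chain rule: H(X|Y) = H(X,Y) - H(Y)

First, compute H(X,Y) = 1.7481 nats

Marginal P(Y) = (1/5, 2/5, 2/5)
H(Y) = 1.0549 nats

H(X|Y) = H(X,Y) - H(Y) = 1.7481 - 1.0549 = 0.6931 nats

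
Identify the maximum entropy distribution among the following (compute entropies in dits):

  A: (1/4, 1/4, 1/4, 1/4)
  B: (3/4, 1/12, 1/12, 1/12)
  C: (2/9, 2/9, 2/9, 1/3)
A

For a discrete distribution over n outcomes, entropy is maximized by the uniform distribution.

Computing entropies:
H(A) = 0.6021 dits
H(B) = 0.3635 dits
H(C) = 0.5945 dits

The uniform distribution (where all probabilities equal 1/4) achieves the maximum entropy of log_10(4) = 0.6021 dits.

Distribution A has the highest entropy.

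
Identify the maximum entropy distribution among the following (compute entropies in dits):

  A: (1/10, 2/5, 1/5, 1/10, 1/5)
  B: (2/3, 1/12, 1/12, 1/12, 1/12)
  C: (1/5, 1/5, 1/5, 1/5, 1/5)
C

For a discrete distribution over n outcomes, entropy is maximized by the uniform distribution.

Computing entropies:
H(A) = 0.6388 dits
H(B) = 0.4771 dits
H(C) = 0.6990 dits

The uniform distribution (where all probabilities equal 1/5) achieves the maximum entropy of log_10(5) = 0.6990 dits.

Distribution C has the highest entropy.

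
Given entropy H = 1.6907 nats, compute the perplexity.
5.4233

Perplexity is e^H (or exp(H) for natural log).

H = 1.6907 nats
Perplexity = e^1.6907 = 5.4233

Interpretation: The model's uncertainty is equivalent to choosing uniformly among 5.4 options.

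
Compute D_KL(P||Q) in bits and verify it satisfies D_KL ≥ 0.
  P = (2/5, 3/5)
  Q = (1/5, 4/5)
0.1510 bits

KL divergence satisfies the Gibbs inequality: D_KL(P||Q) ≥ 0 for all distributions P, Q.

D_KL(P||Q) = Σ p(x) log(p(x)/q(x))
Term by term:
  x=0: 2/5 × log_2[(2/5)/(1/5)] = 0.4000
  x=1: 3/5 × log_2[(3/5)/(4/5)] = -0.2490
D_KL(P||Q) = 0.1510 bits

D_KL(P||Q) = 0.1510 ≥ 0 ✓

This non-negativity is a fundamental property: relative entropy cannot be negative because it measures how different Q is from P.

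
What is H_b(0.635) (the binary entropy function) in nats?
0.6562 nats

The binary entropy function is:
H(p) = -p log(p) - (1-p) log(1-p)

H(0.635) = -0.635 × log_e(0.635) - 0.365 × log_e(0.365)
H(0.635) = 0.6562 nats

Note: Binary entropy is maximized at p=0.5 (H=1 bit) and minimized at p=0 or p=1 (H=0).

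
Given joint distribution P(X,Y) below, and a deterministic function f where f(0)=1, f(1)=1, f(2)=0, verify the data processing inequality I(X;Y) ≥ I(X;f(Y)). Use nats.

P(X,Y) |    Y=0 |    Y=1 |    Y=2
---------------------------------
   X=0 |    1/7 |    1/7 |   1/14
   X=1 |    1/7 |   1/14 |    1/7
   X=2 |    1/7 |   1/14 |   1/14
I(X;Y) = 0.0284, I(X;f(Y)) = 0.0185, inequality holds: 0.0284 ≥ 0.0185

Data Processing Inequality: For any Markov chain X → Y → Z, we have I(X;Y) ≥ I(X;Z).

Here Z = f(Y) is a deterministic function of Y, forming X → Y → Z.

Original I(X;Y) = 0.0284 nats

After applying f:
P(X,Z) where Z=f(Y):
- P(X,Z=0) = P(X,Y=2)
- P(X,Z=1) = P(X,Y=0) + P(X,Y=1)

I(X;Z) = I(X;f(Y)) = 0.0185 nats

Verification: 0.0284 ≥ 0.0185 ✓

Information cannot be created by processing; the function f can only lose information about X.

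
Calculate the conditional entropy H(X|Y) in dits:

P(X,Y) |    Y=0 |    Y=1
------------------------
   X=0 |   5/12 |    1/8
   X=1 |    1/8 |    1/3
0.2437 dits

Using the chain rule: H(X|Y) = H(X,Y) - H(Y)

First, compute H(X,Y) = 0.5432 dits

Marginal P(Y) = (13/24, 11/24)
H(Y) = 0.2995 dits

H(X|Y) = H(X,Y) - H(Y) = 0.5432 - 0.2995 = 0.2437 dits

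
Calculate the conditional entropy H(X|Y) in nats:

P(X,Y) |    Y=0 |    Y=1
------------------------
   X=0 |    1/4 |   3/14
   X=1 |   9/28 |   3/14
0.6887 nats

Using the chain rule: H(X|Y) = H(X,Y) - H(Y)

First, compute H(X,Y) = 1.3716 nats

Marginal P(Y) = (4/7, 3/7)
H(Y) = 0.6829 nats

H(X|Y) = H(X,Y) - H(Y) = 1.3716 - 0.6829 = 0.6887 nats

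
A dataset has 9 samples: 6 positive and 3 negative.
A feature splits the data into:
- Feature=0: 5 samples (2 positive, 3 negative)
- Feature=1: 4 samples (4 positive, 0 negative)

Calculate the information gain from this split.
0.3789 bits

Information Gain = H(Y) - H(Y|Feature)

Before split:
P(positive) = 6/9 = 0.6667
H(Y) = 0.9183 bits

After split:
Feature=0: H = 0.9710 bits (weight = 5/9)
Feature=1: H = 0.0000 bits (weight = 4/9)
H(Y|Feature) = (5/9)×0.9710 + (4/9)×0.0000 = 0.5394 bits

Information Gain = 0.9183 - 0.5394 = 0.3789 bits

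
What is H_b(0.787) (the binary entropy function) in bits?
0.7472 bits

The binary entropy function is:
H(p) = -p log(p) - (1-p) log(1-p)

H(0.787) = -0.787 × log_2(0.787) - 0.213 × log_2(0.213)
H(0.787) = 0.7472 bits

Note: Binary entropy is maximized at p=0.5 (H=1 bit) and minimized at p=0 or p=1 (H=0).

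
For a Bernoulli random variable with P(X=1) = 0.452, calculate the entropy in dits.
0.2990 dits

The binary entropy function is:
H(p) = -p log(p) - (1-p) log(1-p)

H(0.452) = -0.452 × log_10(0.452) - 0.548 × log_10(0.548)
H(0.452) = 0.2990 dits

Note: Binary entropy is maximized at p=0.5 (H=1 bit) and minimized at p=0 or p=1 (H=0).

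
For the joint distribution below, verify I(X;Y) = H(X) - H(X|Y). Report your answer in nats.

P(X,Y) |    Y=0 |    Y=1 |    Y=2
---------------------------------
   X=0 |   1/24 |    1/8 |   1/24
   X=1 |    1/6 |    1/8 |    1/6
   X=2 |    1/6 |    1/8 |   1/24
I(X;Y) = 0.0598 nats

Mutual information has multiple equivalent forms:
- I(X;Y) = H(X) - H(X|Y)
- I(X;Y) = H(Y) - H(Y|X)
- I(X;Y) = H(X) + H(Y) - H(X,Y)

Computing all quantities:
H(X) = 1.0506, H(Y) = 1.0822, H(X,Y) = 2.0729
H(X|Y) = 0.9907, H(Y|X) = 1.0224

Verification:
H(X) - H(X|Y) = 1.0506 - 0.9907 = 0.0598
H(Y) - H(Y|X) = 1.0822 - 1.0224 = 0.0598
H(X) + H(Y) - H(X,Y) = 1.0506 + 1.0822 - 2.0729 = 0.0598

All forms give I(X;Y) = 0.0598 nats. ✓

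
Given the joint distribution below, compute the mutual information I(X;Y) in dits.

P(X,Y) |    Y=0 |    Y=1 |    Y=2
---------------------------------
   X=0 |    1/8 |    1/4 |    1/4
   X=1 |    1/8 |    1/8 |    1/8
0.0047 dits

Mutual information: I(X;Y) = H(X) + H(Y) - H(X,Y)

Marginals:
P(X) = (5/8, 3/8), H(X) = 0.2873 dits
P(Y) = (1/4, 3/8, 3/8), H(Y) = 0.4700 dits

Joint entropy: H(X,Y) = 0.7526 dits

I(X;Y) = 0.2873 + 0.4700 - 0.7526 = 0.0047 dits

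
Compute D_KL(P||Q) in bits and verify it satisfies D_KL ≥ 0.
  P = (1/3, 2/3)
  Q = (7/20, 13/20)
0.0009 bits

KL divergence satisfies the Gibbs inequality: D_KL(P||Q) ≥ 0 for all distributions P, Q.

D_KL(P||Q) = Σ p(x) log(p(x)/q(x))
Term by term:
  x=0: 1/3 × log_2[(1/3)/(7/20)] = -0.0235
  x=1: 2/3 × log_2[(2/3)/(13/20)] = 0.0244
D_KL(P||Q) = 0.0009 bits

D_KL(P||Q) = 0.0009 ≥ 0 ✓

This non-negativity is a fundamental property: relative entropy cannot be negative because it measures how different Q is from P.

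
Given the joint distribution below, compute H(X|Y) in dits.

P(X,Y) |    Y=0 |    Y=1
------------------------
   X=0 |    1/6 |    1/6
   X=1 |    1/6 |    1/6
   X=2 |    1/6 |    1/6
0.4771 dits

Using the chain rule: H(X|Y) = H(X,Y) - H(Y)

First, compute H(X,Y) = 0.7782 dits

Marginal P(Y) = (1/2, 1/2)
H(Y) = 0.3010 dits

H(X|Y) = H(X,Y) - H(Y) = 0.7782 - 0.3010 = 0.4771 dits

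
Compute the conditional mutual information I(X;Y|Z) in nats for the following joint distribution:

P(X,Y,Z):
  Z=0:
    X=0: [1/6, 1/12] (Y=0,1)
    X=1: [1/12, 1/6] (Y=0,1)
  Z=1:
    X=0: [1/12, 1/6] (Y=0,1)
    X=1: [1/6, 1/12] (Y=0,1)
0.0566 nats

Conditional mutual information: I(X;Y|Z) = H(X|Z) + H(Y|Z) - H(X,Y|Z)

H(Z) = 0.6931
H(X,Z) = 1.3863 → H(X|Z) = 0.6931
H(Y,Z) = 1.3863 → H(Y|Z) = 0.6931
H(X,Y,Z) = 2.0228 → H(X,Y|Z) = 1.3297

I(X;Y|Z) = 0.6931 + 0.6931 - 1.3297 = 0.0566 nats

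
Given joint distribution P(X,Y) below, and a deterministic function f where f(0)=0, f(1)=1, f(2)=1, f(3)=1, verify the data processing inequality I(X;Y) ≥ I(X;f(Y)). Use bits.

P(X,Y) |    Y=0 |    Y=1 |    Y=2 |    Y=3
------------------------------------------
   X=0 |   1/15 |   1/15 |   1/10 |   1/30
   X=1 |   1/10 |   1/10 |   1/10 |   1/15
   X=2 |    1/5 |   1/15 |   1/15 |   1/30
I(X;Y) = 0.0641, I(X;f(Y)) = 0.0573, inequality holds: 0.0641 ≥ 0.0573

Data Processing Inequality: For any Markov chain X → Y → Z, we have I(X;Y) ≥ I(X;Z).

Here Z = f(Y) is a deterministic function of Y, forming X → Y → Z.

Original I(X;Y) = 0.0641 bits

After applying f:
P(X,Z) where Z=f(Y):
- P(X,Z=0) = P(X,Y=0)
- P(X,Z=1) = P(X,Y=1) + P(X,Y=2) + P(X,Y=3)

I(X;Z) = I(X;f(Y)) = 0.0573 bits

Verification: 0.0641 ≥ 0.0573 ✓

Information cannot be created by processing; the function f can only lose information about X.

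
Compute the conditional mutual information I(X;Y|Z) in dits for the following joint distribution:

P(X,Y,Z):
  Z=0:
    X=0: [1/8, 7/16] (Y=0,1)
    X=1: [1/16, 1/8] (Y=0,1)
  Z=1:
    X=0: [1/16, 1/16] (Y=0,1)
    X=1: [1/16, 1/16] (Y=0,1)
0.0019 dits

Conditional mutual information: I(X;Y|Z) = H(X|Z) + H(Y|Z) - H(X,Y|Z)

H(Z) = 0.2442
H(X,Z) = 0.5026 → H(X|Z) = 0.2584
H(Y,Z) = 0.5026 → H(Y|Z) = 0.2584
H(X,Y,Z) = 0.7591 → H(X,Y|Z) = 0.5149

I(X;Y|Z) = 0.2584 + 0.2584 - 0.5149 = 0.0019 dits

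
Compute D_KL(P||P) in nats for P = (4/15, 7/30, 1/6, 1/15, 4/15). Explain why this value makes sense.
0.0000 nats

KL divergence satisfies the Gibbs inequality: D_KL(P||Q) ≥ 0 for all distributions P, Q.

D_KL(P||Q) = Σ p(x) log(p(x)/q(x))
Each term is p(x) × log_e(p(x)/p(x)) = p(x) × log_e(1) = 0, so the sum is 0.
D_KL(P||Q) = 0.0000 nats

When P = Q, the KL divergence is exactly 0, as there is no 'divergence' between identical distributions.

This non-negativity is a fundamental property: relative entropy cannot be negative because it measures how different Q is from P.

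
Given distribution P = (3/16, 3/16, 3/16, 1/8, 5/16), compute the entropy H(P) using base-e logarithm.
1.5650 nats

Shannon entropy is H(X) = -Σ p(x) log p(x).

For P = (3/16, 3/16, 3/16, 1/8, 5/16):
H = -3/16 × log_e(3/16) -3/16 × log_e(3/16) -3/16 × log_e(3/16) -1/8 × log_e(1/8) -5/16 × log_e(5/16)
H = 1.5650 nats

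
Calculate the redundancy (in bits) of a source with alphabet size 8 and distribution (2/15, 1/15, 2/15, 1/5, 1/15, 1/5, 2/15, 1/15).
0.1271 bits

Redundancy measures how far a source is from maximum entropy:
R = H_max - H(X)

Maximum entropy for 8 symbols: H_max = log_2(8) = 3.0000 bits
Actual entropy: H(X) = 2.8729 bits
Redundancy: R = 3.0000 - 2.8729 = 0.1271 bits

This redundancy represents potential for compression: the source could be compressed by 0.1271 bits per symbol.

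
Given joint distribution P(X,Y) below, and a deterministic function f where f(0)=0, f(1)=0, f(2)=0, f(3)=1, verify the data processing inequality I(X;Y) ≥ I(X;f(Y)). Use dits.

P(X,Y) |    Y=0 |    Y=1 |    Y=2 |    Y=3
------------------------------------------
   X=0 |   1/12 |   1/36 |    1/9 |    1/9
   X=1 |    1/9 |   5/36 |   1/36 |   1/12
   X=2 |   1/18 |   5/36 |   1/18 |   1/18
I(X;Y) = 0.0410, I(X;f(Y)) = 0.0044, inequality holds: 0.0410 ≥ 0.0044

Data Processing Inequality: For any Markov chain X → Y → Z, we have I(X;Y) ≥ I(X;Z).

Here Z = f(Y) is a deterministic function of Y, forming X → Y → Z.

Original I(X;Y) = 0.0410 dits

After applying f:
P(X,Z) where Z=f(Y):
- P(X,Z=0) = P(X,Y=0) + P(X,Y=1) + P(X,Y=2)
- P(X,Z=1) = P(X,Y=3)

I(X;Z) = I(X;f(Y)) = 0.0044 dits

Verification: 0.0410 ≥ 0.0044 ✓

Information cannot be created by processing; the function f can only lose information about X.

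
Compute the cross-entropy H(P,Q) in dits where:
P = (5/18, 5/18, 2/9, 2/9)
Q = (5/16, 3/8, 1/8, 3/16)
0.6209 dits

Cross-entropy: H(P,Q) = -Σ p(x) log q(x)

Alternatively: H(P,Q) = H(P) + D_KL(P||Q)
H(P) = 0.5994 dits
D_KL(P||Q) = 0.0215 dits

H(P,Q) = 0.5994 + 0.0215 = 0.6209 dits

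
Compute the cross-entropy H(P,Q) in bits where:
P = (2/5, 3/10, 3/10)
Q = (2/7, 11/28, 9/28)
1.6185 bits

Cross-entropy: H(P,Q) = -Σ p(x) log q(x)

Alternatively: H(P,Q) = H(P) + D_KL(P||Q)
H(P) = 1.5710 bits
D_KL(P||Q) = 0.0476 bits

H(P,Q) = 1.5710 + 0.0476 = 1.6185 bits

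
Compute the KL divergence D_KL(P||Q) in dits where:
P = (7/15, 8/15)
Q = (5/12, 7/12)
0.0022 dits

KL divergence: D_KL(P||Q) = Σ p(x) log(p(x)/q(x))

Computing term by term:
  x=0: 7/15 × log_10[(7/15)/(5/12)] = 7/15 × 0.0492 = 0.0230
  x=1: 8/15 × log_10[(8/15)/(7/12)] = 8/15 × -0.0389 = -0.0208

D_KL(P||Q) = 0.0022 dits

Note: KL divergence is always non-negative and equals 0 iff P = Q.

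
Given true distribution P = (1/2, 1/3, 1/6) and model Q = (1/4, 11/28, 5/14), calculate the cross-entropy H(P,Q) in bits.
1.6969 bits

Cross-entropy: H(P,Q) = -Σ p(x) log q(x)

Alternatively: H(P,Q) = H(P) + D_KL(P||Q)
H(P) = 1.4591 bits
D_KL(P||Q) = 0.2377 bits

H(P,Q) = 1.4591 + 0.2377 = 1.6969 bits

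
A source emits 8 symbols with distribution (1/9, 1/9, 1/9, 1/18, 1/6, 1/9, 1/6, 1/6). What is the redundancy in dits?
0.0202 dits

Redundancy measures how far a source is from maximum entropy:
R = H_max - H(X)

Maximum entropy for 8 symbols: H_max = log_10(8) = 0.9031 dits
Actual entropy: H(X) = 0.8829 dits
Redundancy: R = 0.9031 - 0.8829 = 0.0202 dits

This redundancy represents potential for compression: the source could be compressed by 0.0202 dits per symbol.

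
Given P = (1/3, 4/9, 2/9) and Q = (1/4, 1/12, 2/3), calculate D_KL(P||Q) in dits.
0.2587 dits

KL divergence: D_KL(P||Q) = Σ p(x) log(p(x)/q(x))

Computing term by term:
  x=0: 1/3 × log_10[(1/3)/(1/4)] = 1/3 × 0.1249 = 0.0416
  x=1: 4/9 × log_10[(4/9)/(1/12)] = 4/9 × 0.7270 = 0.3231
  x=2: 2/9 × log_10[(2/9)/(2/3)] = 2/9 × -0.4771 = -0.1060

D_KL(P||Q) = 0.2587 dits

Note: KL divergence is always non-negative and equals 0 iff P = Q.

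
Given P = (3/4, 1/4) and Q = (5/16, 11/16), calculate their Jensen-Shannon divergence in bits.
0.1435 bits

Jensen-Shannon divergence is:
JSD(P||Q) = 0.5 × D_KL(P||M) + 0.5 × D_KL(Q||M)
where M = 0.5 × (P + Q) is the mixture distribution.

M = 0.5 × (3/4, 1/4) + 0.5 × (5/16, 11/16) = (17/32, 15/32)

D_KL(P||M) = 0.1464 bits
D_KL(Q||M) = 0.1406 bits

JSD(P||Q) = 0.5 × 0.1464 + 0.5 × 0.1406 = 0.1435 bits

Unlike KL divergence, JSD is symmetric and bounded: 0 ≤ JSD ≤ log(2).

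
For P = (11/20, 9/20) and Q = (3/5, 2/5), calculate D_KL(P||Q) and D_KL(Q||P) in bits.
D_KL(P||Q) = 0.0074, D_KL(Q||P) = 0.0073

KL divergence is not symmetric: D_KL(P||Q) ≠ D_KL(Q||P) in general.

D_KL(P||Q) = 0.0074 bits
D_KL(Q||P) = 0.0073 bits

No, they are not equal!

This asymmetry is why KL divergence is not a true distance metric.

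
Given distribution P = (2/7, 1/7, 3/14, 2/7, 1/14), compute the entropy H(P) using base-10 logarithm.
0.6568 dits

Shannon entropy is H(X) = -Σ p(x) log p(x).

For P = (2/7, 1/7, 3/14, 2/7, 1/14):
H = -2/7 × log_10(2/7) -1/7 × log_10(1/7) -3/14 × log_10(3/14) -2/7 × log_10(2/7) -1/14 × log_10(1/14)
H = 0.6568 dits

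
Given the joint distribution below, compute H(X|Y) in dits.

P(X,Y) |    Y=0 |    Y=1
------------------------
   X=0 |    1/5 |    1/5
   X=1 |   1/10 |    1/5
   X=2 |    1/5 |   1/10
0.4581 dits

Using the chain rule: H(X|Y) = H(X,Y) - H(Y)

First, compute H(X,Y) = 0.7592 dits

Marginal P(Y) = (1/2, 1/2)
H(Y) = 0.3010 dits

H(X|Y) = H(X,Y) - H(Y) = 0.7592 - 0.3010 = 0.4581 dits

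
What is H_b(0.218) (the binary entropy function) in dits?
0.2277 dits

The binary entropy function is:
H(p) = -p log(p) - (1-p) log(1-p)

H(0.218) = -0.218 × log_10(0.218) - 0.782 × log_10(0.782)
H(0.218) = 0.2277 dits

Note: Binary entropy is maximized at p=0.5 (H=1 bit) and minimized at p=0 or p=1 (H=0).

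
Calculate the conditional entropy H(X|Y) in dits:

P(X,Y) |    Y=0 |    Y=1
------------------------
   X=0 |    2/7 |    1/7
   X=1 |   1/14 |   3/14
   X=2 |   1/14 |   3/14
0.4300 dits

Using the chain rule: H(X|Y) = H(X,Y) - H(Y)

First, compute H(X,Y) = 0.7266 dits

Marginal P(Y) = (3/7, 4/7)
H(Y) = 0.2966 dits

H(X|Y) = H(X,Y) - H(Y) = 0.7266 - 0.2966 = 0.4300 dits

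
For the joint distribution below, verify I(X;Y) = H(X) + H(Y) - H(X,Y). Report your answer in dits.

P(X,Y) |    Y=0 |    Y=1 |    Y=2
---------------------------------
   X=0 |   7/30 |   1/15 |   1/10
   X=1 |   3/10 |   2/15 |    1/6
I(X;Y) = 0.0016 dits

Mutual information has multiple equivalent forms:
- I(X;Y) = H(X) - H(X|Y)
- I(X;Y) = H(Y) - H(Y|X)
- I(X;Y) = H(X) + H(Y) - H(X,Y)

Computing all quantities:
H(X) = 0.2923, H(Y) = 0.4385, H(X,Y) = 0.7291
H(X|Y) = 0.2906, H(Y|X) = 0.4368

Verification:
H(X) - H(X|Y) = 0.2923 - 0.2906 = 0.0016
H(Y) - H(Y|X) = 0.4385 - 0.4368 = 0.0016
H(X) + H(Y) - H(X,Y) = 0.2923 + 0.4385 - 0.7291 = 0.0016

All forms give I(X;Y) = 0.0016 dits. ✓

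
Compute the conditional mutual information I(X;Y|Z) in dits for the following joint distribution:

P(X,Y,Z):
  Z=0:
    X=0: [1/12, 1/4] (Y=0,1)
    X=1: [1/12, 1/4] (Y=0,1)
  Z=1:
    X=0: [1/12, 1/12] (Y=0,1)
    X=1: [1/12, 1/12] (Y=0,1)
0.0000 dits

Conditional mutual information: I(X;Y|Z) = H(X|Z) + H(Y|Z) - H(X,Y|Z)

H(Z) = 0.2764
H(X,Z) = 0.5775 → H(X|Z) = 0.3010
H(Y,Z) = 0.5396 → H(Y|Z) = 0.2632
H(X,Y,Z) = 0.8406 → H(X,Y|Z) = 0.5642

I(X;Y|Z) = 0.3010 + 0.2632 - 0.5642 = 0.0000 dits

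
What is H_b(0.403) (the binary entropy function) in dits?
0.2928 dits

The binary entropy function is:
H(p) = -p log(p) - (1-p) log(1-p)

H(0.403) = -0.403 × log_10(0.403) - 0.597 × log_10(0.597)
H(0.403) = 0.2928 dits

Note: Binary entropy is maximized at p=0.5 (H=1 bit) and minimized at p=0 or p=1 (H=0).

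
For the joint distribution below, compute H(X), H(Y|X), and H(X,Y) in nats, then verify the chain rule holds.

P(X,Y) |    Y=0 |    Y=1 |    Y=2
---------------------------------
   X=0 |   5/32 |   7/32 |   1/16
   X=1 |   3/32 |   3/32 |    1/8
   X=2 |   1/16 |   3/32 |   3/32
H(X,Y) = 2.1167, H(X) = 1.0717, H(Y|X) = 1.0450 (all in nats)

Chain rule: H(X,Y) = H(X) + H(Y|X)

Left side — joint entropy directly:
H(X,Y) = -Σ p(x,y) log p(x,y) = 2.1167 nats

Right side — compute H(Y|X) from the conditional distributions:
P(X) = (7/16, 5/16, 1/4), so H(X) = 1.0717 nats
H(Y|X) = Σ_x P(X=x) · H(Y|X=x):
  P(Y|X=0) = (5/14, 1/2, 1/7), H(Y|X=0) = 0.9923, weight P(X=0) = 7/16
  P(Y|X=1) = (3/10, 3/10, 2/5), H(Y|X=1) = 1.0889, weight P(X=1) = 5/16
  P(Y|X=2) = (1/4, 3/8, 3/8), H(Y|X=2) = 1.0822, weight P(X=2) = 1/4
H(Y|X) = 1.0450 nats

H(X) + H(Y|X) = 1.0717 + 1.0450 = 2.1167 nats

Both sides equal 2.1167 nats. ✓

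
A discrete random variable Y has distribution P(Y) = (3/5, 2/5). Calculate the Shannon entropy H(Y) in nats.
0.6730 nats

Shannon entropy is H(X) = -Σ p(x) log p(x).

For P = (3/5, 2/5):
H = -3/5 × log_e(3/5) -2/5 × log_e(2/5)
H = 0.6730 nats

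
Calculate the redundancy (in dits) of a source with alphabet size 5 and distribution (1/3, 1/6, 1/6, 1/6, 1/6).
0.0212 dits

Redundancy measures how far a source is from maximum entropy:
R = H_max - H(X)

Maximum entropy for 5 symbols: H_max = log_10(5) = 0.6990 dits
Actual entropy: H(X) = 0.6778 dits
Redundancy: R = 0.6990 - 0.6778 = 0.0212 dits

This redundancy represents potential for compression: the source could be compressed by 0.0212 dits per symbol.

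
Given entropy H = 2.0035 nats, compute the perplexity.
7.4150

Perplexity is e^H (or exp(H) for natural log).

H = 2.0035 nats
Perplexity = e^2.0035 = 7.4150

Interpretation: The model's uncertainty is equivalent to choosing uniformly among 7.4 options.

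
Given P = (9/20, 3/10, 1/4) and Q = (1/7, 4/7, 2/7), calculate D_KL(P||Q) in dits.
0.1258 dits

KL divergence: D_KL(P||Q) = Σ p(x) log(p(x)/q(x))

Computing term by term:
  x=0: 9/20 × log_10[(9/20)/(1/7)] = 9/20 × 0.4983 = 0.2242
  x=1: 3/10 × log_10[(3/10)/(4/7)] = 3/10 × -0.2798 = -0.0840
  x=2: 1/4 × log_10[(1/4)/(2/7)] = 1/4 × -0.0580 = -0.0145

D_KL(P||Q) = 0.1258 dits

Note: KL divergence is always non-negative and equals 0 iff P = Q.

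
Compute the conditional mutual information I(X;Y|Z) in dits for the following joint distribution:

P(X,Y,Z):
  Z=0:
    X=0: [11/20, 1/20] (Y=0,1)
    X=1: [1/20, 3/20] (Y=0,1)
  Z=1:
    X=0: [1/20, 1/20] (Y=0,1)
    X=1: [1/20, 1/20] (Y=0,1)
0.0718 dits

Conditional mutual information: I(X;Y|Z) = H(X|Z) + H(Y|Z) - H(X,Y|Z)

H(Z) = 0.2173
H(X,Z) = 0.4729 → H(X|Z) = 0.2556
H(Y,Z) = 0.4729 → H(Y|Z) = 0.2556
H(X,Y,Z) = 0.6567 → H(X,Y|Z) = 0.4394

I(X;Y|Z) = 0.2556 + 0.2556 - 0.4394 = 0.0718 dits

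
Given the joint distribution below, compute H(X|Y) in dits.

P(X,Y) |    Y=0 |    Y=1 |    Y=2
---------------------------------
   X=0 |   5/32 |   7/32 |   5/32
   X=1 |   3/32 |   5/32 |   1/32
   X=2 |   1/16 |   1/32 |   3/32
0.4126 dits

Using the chain rule: H(X|Y) = H(X,Y) - H(Y)

First, compute H(X,Y) = 0.8844 dits

Marginal P(Y) = (5/16, 13/32, 9/32)
H(Y) = 0.4717 dits

H(X|Y) = H(X,Y) - H(Y) = 0.8844 - 0.4717 = 0.4126 dits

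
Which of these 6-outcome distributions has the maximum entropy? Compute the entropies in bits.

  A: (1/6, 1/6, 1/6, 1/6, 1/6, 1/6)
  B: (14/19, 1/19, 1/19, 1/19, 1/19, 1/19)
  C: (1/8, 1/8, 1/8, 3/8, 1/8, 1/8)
A

For a discrete distribution over n outcomes, entropy is maximized by the uniform distribution.

Computing entropies:
H(A) = 2.5850 bits
H(B) = 1.4425 bits
H(C) = 2.4056 bits

The uniform distribution (where all probabilities equal 1/6) achieves the maximum entropy of log_2(6) = 2.5850 bits.

Distribution A has the highest entropy.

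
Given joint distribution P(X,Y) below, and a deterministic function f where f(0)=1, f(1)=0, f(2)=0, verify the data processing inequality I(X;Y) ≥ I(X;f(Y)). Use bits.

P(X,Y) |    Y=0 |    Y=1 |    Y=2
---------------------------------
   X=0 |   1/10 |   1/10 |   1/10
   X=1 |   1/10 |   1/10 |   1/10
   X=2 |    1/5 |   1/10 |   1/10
I(X;Y) = 0.0200, I(X;f(Y)) = 0.0200, inequality holds: 0.0200 ≥ 0.0200

Data Processing Inequality: For any Markov chain X → Y → Z, we have I(X;Y) ≥ I(X;Z).

Here Z = f(Y) is a deterministic function of Y, forming X → Y → Z.

Original I(X;Y) = 0.0200 bits

After applying f:
P(X,Z) where Z=f(Y):
- P(X,Z=0) = P(X,Y=1) + P(X,Y=2)
- P(X,Z=1) = P(X,Y=0)

I(X;Z) = I(X;f(Y)) = 0.0200 bits

Verification: 0.0200 ≥ 0.0200 ✓

Information cannot be created by processing; the function f can only lose information about X.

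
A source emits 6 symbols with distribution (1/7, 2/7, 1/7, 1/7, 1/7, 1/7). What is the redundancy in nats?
0.0439 nats

Redundancy measures how far a source is from maximum entropy:
R = H_max - H(X)

Maximum entropy for 6 symbols: H_max = log_e(6) = 1.7918 nats
Actual entropy: H(X) = 1.7479 nats
Redundancy: R = 1.7918 - 1.7479 = 0.0439 nats

This redundancy represents potential for compression: the source could be compressed by 0.0439 nats per symbol.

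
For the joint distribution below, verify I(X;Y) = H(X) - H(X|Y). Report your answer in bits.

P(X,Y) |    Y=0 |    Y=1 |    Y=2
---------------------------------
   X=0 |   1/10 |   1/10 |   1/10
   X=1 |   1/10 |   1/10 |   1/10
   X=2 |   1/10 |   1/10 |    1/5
I(X;Y) = 0.0200 bits

Mutual information has multiple equivalent forms:
- I(X;Y) = H(X) - H(X|Y)
- I(X;Y) = H(Y) - H(Y|X)
- I(X;Y) = H(X) + H(Y) - H(X,Y)

Computing all quantities:
H(X) = 1.5710, H(Y) = 1.5710, H(X,Y) = 3.1219
H(X|Y) = 1.5510, H(Y|X) = 1.5510

Verification:
H(X) - H(X|Y) = 1.5710 - 1.5510 = 0.0200
H(Y) - H(Y|X) = 1.5710 - 1.5510 = 0.0200
H(X) + H(Y) - H(X,Y) = 1.5710 + 1.5710 - 3.1219 = 0.0200

All forms give I(X;Y) = 0.0200 bits. ✓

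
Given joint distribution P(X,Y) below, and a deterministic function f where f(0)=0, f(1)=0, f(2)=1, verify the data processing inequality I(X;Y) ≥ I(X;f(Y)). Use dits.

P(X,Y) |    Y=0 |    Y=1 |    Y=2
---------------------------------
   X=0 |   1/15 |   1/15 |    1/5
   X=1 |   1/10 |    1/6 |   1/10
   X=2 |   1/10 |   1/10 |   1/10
I(X;Y) = 0.0207, I(X;f(Y)) = 0.0186, inequality holds: 0.0207 ≥ 0.0186

Data Processing Inequality: For any Markov chain X → Y → Z, we have I(X;Y) ≥ I(X;Z).

Here Z = f(Y) is a deterministic function of Y, forming X → Y → Z.

Original I(X;Y) = 0.0207 dits

After applying f:
P(X,Z) where Z=f(Y):
- P(X,Z=0) = P(X,Y=0) + P(X,Y=1)
- P(X,Z=1) = P(X,Y=2)

I(X;Z) = I(X;f(Y)) = 0.0186 dits

Verification: 0.0207 ≥ 0.0186 ✓

Information cannot be created by processing; the function f can only lose information about X.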